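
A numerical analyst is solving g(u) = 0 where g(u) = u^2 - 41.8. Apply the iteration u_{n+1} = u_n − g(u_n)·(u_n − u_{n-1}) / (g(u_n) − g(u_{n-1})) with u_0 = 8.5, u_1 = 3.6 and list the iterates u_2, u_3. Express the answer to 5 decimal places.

g(8.5) = 30.4500000, g(3.6) = -28.8400000
u_2 = 3.6000000 − (-28.8400000)·(3.6000000 − 8.5000000) / (-28.8400000 − 30.4500000) = 3.6000000 − (141.3160000)/(-59.2900000) = 5.9834711
g(5.9834711) = -5.9980739
u_3 = 5.9834711 − (-5.9980739)·(5.9834711 − 3.6000000) / (-5.9980739 − (-28.8400000)) = 5.9834711 − (-14.2962356)/(22.8419261) = 6.6093481

5.98347, 6.60935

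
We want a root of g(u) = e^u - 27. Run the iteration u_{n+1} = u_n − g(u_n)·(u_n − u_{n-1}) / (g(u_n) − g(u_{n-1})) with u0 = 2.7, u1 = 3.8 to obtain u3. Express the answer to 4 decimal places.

g(2.7) = -12.120268, g(3.8) = 17.701184
u2 = 3.800000 − 17.701184·(3.800000 − 2.700000) / (17.701184 − (-12.120268)) = 3.800000 − (19.471303)/(29.821453) = 3.147071
g(3.147071) = -3.732196
u3 = 3.147071 − (-3.732196)·(3.147071 − 3.800000) / (-3.732196 − 17.701184) = 3.147071 − (2.436860)/(-21.433380) = 3.260765

3.2608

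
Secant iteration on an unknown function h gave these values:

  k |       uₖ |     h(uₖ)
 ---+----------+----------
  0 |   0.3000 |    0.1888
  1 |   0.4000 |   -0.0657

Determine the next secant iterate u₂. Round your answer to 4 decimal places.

0.3742

u₂ = 0.4000 − (-0.0657)·(0.4000 − 0.3000) / (-0.0657 − 0.1888)
   = 0.4000 − (-0.006570)/(-0.254500) = 0.374185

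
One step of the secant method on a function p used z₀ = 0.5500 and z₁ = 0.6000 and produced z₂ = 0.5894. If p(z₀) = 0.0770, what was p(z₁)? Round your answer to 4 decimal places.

The secant line through (0.5500, 0.0770) and (0.6000, p(z₁)) crosses zero at z₂ = 0.5894.
So (0.5500, 0.0770), (0.6000, p(z₁)), (0.5894, 0) are collinear:
p(z₁) = 0.0770 · (0.6000 − 0.5894) / (0.5500 − 0.5894) = 0.0770 · (0.010600)/(-0.039400) = -0.020716

-0.0207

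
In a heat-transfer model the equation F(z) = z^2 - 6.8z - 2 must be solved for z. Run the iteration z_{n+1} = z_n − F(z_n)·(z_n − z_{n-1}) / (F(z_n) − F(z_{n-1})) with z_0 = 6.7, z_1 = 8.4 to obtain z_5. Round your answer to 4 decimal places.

7.0824

F(6.7) = -2.670000, F(8.4) = 11.440000
z_2 = 8.400000 − 11.440000·(8.400000 − 6.700000) / (11.440000 − (-2.670000)) = 8.400000 − (19.448000)/(14.110000) = 7.021687
F(7.021687) = -0.443385
z_3 = 7.021687 − (-0.443385)·(7.021687 − 8.400000) / (-0.443385 − 11.440000) = 7.021687 − (0.611124)/(-11.883385) = 7.073113
F(7.073113) = -0.068237
z_4 = 7.073113 − (-0.068237)·(7.073113 − 7.021687) / (-0.068237 − (-0.443385)) = 7.073113 − (-0.003509)/(0.375148) = 7.082468
F(7.082468) = 0.000569
z_5 = 7.082468 − 0.000569·(7.082468 − 7.073113) / (0.000569 − (-0.068237)) = 7.082468 − (0.000005)/(0.068806) = 7.082390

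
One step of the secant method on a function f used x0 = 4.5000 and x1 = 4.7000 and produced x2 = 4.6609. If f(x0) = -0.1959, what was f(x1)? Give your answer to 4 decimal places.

The secant line through (4.5000, -0.1959) and (4.7000, f(x1)) crosses zero at x2 = 4.6609.
So (4.5000, -0.1959), (4.7000, f(x1)), (4.6609, 0) are collinear:
f(x1) = -0.1959 · (4.7000 − 4.6609) / (4.5000 − 4.6609) = -0.1959 · (0.039100)/(-0.160900) = 0.047605

0.0476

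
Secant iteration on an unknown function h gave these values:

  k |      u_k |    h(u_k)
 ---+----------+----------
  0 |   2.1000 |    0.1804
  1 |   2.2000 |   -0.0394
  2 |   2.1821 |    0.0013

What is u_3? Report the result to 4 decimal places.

2.1827

u_3 = 2.1821 − 0.0013·(2.1821 − 2.2000) / (0.0013 − (-0.0394))
   = 2.1821 − (-0.000023)/(0.040700) = 2.182672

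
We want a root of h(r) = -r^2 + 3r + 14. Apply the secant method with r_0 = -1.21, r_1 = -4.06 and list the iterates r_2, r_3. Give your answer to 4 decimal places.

h(-1.21) = 8.905900, h(-4.06) = -14.663600
r_2 = -4.060000 − (-14.663600)·(-4.060000 − (-1.210000)) / (-14.663600 − 8.905900) = -4.060000 − (41.791260)/(-23.569500) = -2.286892
h(-2.286892) = 1.909446
r_3 = -2.286892 − 1.909446·(-2.286892 − (-4.060000)) / (1.909446 − (-14.663600)) = -2.286892 − (3.385653)/(16.573046) = -2.491179

-2.2869, -2.4912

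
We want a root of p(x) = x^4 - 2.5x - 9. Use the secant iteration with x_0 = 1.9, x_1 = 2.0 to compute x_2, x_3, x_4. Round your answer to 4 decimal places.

1.9264, 1.9280, 1.9281

p(1.9) = -0.717900, p(2.0) = 2.000000
x_2 = 2.000000 − 2.000000·(2.000000 − 1.900000) / (2.000000 − (-0.717900)) = 2.000000 − (0.200000)/(2.717900) = 1.926414
p(1.926414) = -0.043994
x_3 = 1.926414 − (-0.043994)·(1.926414 − 2.000000) / (-0.043994 − 2.000000) = 1.926414 − (0.003237)/(-2.043994) = 1.927998
p(1.927998) = -0.002606
x_4 = 1.927998 − (-0.002606)·(1.927998 − 1.926414) / (-0.002606 − (-0.043994)) = 1.927998 − (-0.000004)/(0.041388) = 1.928097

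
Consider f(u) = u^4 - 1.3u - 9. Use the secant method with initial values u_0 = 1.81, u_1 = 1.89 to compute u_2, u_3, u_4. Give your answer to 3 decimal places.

f(1.81) = -0.62017, f(1.89) = 1.30290
u_2 = 1.89000 − 1.30290·(1.89000 − 1.81000) / (1.30290 − (-0.62017)) = 1.89000 − (0.10423)/(1.92307) = 1.83580
f(1.83580) = -0.02857
u_3 = 1.83580 − (-0.02857)·(1.83580 − 1.89000) / (-0.02857 − 1.30290) = 1.83580 − (0.00155)/(-1.33147) = 1.83696
f(1.83696) = -0.00127
u_4 = 1.83696 − (-0.00127)·(1.83696 − 1.83580) / (-0.00127 − (-0.02857)) = 1.83696 − (0.00000)/(0.02730) = 1.83702

1.836, 1.837, 1.837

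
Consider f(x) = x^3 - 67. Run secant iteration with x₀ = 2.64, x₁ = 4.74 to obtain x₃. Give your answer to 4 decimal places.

f(2.64) = -48.600256, f(4.74) = 39.496424
x₂ = 4.740000 − 39.496424·(4.740000 − 2.640000) / (39.496424 − (-48.600256)) = 4.740000 − (82.942490)/(88.096680) = 3.798506
f(3.798506) = -12.192692
x₃ = 3.798506 − (-12.192692)·(3.798506 − 4.740000) / (-12.192692 − 39.496424) = 3.798506 − (11.479346)/(-51.689116) = 4.020590

4.0206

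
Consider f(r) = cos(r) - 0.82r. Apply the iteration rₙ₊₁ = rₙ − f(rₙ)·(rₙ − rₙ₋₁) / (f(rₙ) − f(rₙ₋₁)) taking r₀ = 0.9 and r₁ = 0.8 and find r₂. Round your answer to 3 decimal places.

f(0.9) = -0.11639, f(0.8) = 0.04071
r₂ = 0.80000 − 0.04071·(0.80000 − 0.90000) / (0.04071 − (-0.11639)) = 0.80000 − (-0.00407)/(0.15710) = 0.82591

0.826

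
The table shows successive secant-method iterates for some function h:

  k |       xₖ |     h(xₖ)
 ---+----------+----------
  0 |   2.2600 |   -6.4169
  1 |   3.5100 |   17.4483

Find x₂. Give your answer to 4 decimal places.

2.5961

x₂ = 3.5100 − 17.4483·(3.5100 − 2.2600) / (17.4483 − (-6.4169))
   = 3.5100 − (21.810375)/(23.865200) = 2.596101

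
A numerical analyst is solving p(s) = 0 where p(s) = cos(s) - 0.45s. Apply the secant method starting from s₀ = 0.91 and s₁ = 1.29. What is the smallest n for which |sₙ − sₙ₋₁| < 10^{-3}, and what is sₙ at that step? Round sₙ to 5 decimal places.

p(0.91) = 0.2042457, p(1.29) = -0.3033791
s₂ = 1.2900000 − (-0.3033791)·(0.3800000)/(-0.5076249) = 1.0628952;  |Δ| = 0.2271048
p(1.0628952) = 0.0080416
s₃ = 1.0628952 − 0.0080416·(-0.2271048)/(0.3114207) = 1.0687595;  |Δ| = 0.0058644
p(1.0687595) = 0.0002702
s₄ = 1.0687595 − 0.0002702·(0.0058644)/(-0.0077714) = 1.0689634;  |Δ| = 0.0002039
|s₄ − s₃| = 0.0002039 < 10^{-3}

n = 4, sₙ = 1.06896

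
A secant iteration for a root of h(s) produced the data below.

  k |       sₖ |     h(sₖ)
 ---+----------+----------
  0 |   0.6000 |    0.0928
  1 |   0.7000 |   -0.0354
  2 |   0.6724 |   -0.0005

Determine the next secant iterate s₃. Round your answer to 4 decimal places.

s₃ = 0.6724 − (-0.0005)·(0.6724 − 0.7000) / (-0.0005 − (-0.0354))
   = 0.6724 − (0.000014)/(0.034900) = 0.672005

0.6720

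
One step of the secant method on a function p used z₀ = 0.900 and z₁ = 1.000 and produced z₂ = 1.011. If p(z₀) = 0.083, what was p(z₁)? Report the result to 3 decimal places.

The secant line through (0.900, 0.083) and (1.000, p(z₁)) crosses zero at z₂ = 1.011.
So (0.900, 0.083), (1.000, p(z₁)), (1.011, 0) are collinear:
p(z₁) = 0.083 · (1.000 − 1.011) / (0.900 − 1.011) = 0.083 · (-0.01100)/(-0.11100) = 0.00823

0.008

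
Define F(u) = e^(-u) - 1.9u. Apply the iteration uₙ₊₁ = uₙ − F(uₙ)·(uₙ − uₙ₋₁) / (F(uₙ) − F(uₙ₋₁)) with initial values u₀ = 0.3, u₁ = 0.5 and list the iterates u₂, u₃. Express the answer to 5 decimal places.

0.36643, 0.36525

F(0.3) = 0.1708182, F(0.5) = -0.3434693
u₂ = 0.5000000 − (-0.3434693)·(0.5000000 − 0.3000000) / (-0.3434693 − 0.1708182) = 0.5000000 − (-0.0686939)/(-0.5142876) = 0.3664291
F(0.3664291) = -0.0030099
u₃ = 0.3664291 − (-0.0030099)·(0.3664291 − 0.5000000) / (-0.0030099 − (-0.3434693)) = 0.3664291 − (0.0004020)/(0.3404594) = 0.3652482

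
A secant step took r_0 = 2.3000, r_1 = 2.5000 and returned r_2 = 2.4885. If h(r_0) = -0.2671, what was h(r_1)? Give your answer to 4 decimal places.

0.0163

The secant line through (2.3000, -0.2671) and (2.5000, h(r_1)) crosses zero at r_2 = 2.4885.
So (2.3000, -0.2671), (2.5000, h(r_1)), (2.4885, 0) are collinear:
h(r_1) = -0.2671 · (2.5000 − 2.4885) / (2.3000 − 2.4885) = -0.2671 · (0.011500)/(-0.188500) = 0.016295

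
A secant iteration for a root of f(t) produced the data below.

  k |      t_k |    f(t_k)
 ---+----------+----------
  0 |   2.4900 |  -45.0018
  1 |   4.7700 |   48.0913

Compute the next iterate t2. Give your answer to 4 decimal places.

t2 = 4.7700 − 48.0913·(4.7700 − 2.4900) / (48.0913 − (-45.0018))
   = 4.7700 − (109.648164)/(93.093100) = 3.592167

3.5922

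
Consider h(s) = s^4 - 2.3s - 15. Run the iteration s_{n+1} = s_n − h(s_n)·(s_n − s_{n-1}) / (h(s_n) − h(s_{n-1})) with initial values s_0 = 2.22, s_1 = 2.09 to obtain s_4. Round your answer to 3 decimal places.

2.111

h(2.22) = 4.18313, h(2.09) = -0.72670
s_2 = 2.09000 − (-0.72670)·(2.09000 − 2.22000) / (-0.72670 − 4.18313) = 2.09000 − (0.09447)/(-4.90983) = 2.10924
h(2.10924) = -0.05856
s_3 = 2.10924 − (-0.05856)·(2.10924 − 2.09000) / (-0.05856 − (-0.72670)) = 2.10924 − (-0.00113)/(0.66815) = 2.11093
h(2.11093) = 0.00094
s_4 = 2.11093 − 0.00094·(2.11093 − 2.10924) / (0.00094 − (-0.05856)) = 2.11093 − (0.00000)/(0.05949) = 2.11090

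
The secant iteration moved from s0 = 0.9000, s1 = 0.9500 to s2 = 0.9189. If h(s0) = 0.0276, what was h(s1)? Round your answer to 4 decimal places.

-0.0454

The secant line through (0.9000, 0.0276) and (0.9500, h(s1)) crosses zero at s2 = 0.9189.
So (0.9000, 0.0276), (0.9500, h(s1)), (0.9189, 0) are collinear:
h(s1) = 0.0276 · (0.9500 − 0.9189) / (0.9000 − 0.9189) = 0.0276 · (0.031100)/(-0.018900) = -0.045416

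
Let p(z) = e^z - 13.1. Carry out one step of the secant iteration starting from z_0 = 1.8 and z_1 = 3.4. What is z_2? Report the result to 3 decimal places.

2.272

p(1.8) = -7.05035, p(3.4) = 16.86410
z_2 = 3.40000 − 16.86410·(3.40000 − 1.80000) / (16.86410 − (-7.05035)) = 3.40000 − (26.98256)/(23.91445) = 2.27170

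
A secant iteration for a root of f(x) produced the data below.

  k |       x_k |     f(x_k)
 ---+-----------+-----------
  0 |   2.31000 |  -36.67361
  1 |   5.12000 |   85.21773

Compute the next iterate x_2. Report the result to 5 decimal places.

x_2 = 5.12000 − 85.21773·(5.12000 − 2.31000) / (85.21773 − (-36.67361))
   = 5.12000 − (239.4618213)/(121.8913400) = 3.1554484

3.15545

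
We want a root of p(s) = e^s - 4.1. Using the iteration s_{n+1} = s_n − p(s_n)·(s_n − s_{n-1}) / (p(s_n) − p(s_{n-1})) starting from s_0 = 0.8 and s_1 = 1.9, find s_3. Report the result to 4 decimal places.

p(0.8) = -1.874459, p(1.9) = 2.585894
s_2 = 1.900000 − 2.585894·(1.900000 − 0.800000) / (2.585894 − (-1.874459)) = 1.900000 − (2.844484)/(4.460354) = 1.262274
p(1.262274) = -0.566553
s_3 = 1.262274 − (-0.566553)·(1.262274 − 1.900000) / (-0.566553 − 2.585894) = 1.262274 − (0.361306)/(-3.152447) = 1.376885

1.3769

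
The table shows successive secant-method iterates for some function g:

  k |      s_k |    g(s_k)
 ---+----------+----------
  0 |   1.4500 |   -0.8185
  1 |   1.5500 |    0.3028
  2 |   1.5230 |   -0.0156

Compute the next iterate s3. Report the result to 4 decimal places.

1.5243

s3 = 1.5230 − (-0.0156)·(1.5230 − 1.5500) / (-0.0156 − 0.3028)
   = 1.5230 − (0.000421)/(-0.318400) = 1.524323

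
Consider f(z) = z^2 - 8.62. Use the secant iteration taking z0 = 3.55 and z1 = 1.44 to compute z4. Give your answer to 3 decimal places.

f(3.55) = 3.98250, f(1.44) = -6.54640
z2 = 1.44000 − (-6.54640)·(1.44000 − 3.55000) / (-6.54640 − 3.98250) = 1.44000 − (13.81290)/(-10.52890) = 2.75190
f(2.75190) = -1.04703
z3 = 2.75190 − (-1.04703)·(2.75190 − 1.44000) / (-1.04703 − (-6.54640)) = 2.75190 − (-1.37360)/(5.49937) = 3.00168
f(3.00168) = 0.39007
z4 = 3.00168 − 0.39007·(3.00168 − 2.75190) / (0.39007 − (-1.04703)) = 3.00168 − (0.09743)/(1.43709) = 2.93388

2.934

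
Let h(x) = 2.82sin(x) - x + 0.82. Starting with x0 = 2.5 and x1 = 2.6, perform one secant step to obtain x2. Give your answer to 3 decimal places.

h(2.5) = 0.00769, h(2.6) = -0.32629
x2 = 2.60000 − (-0.32629)·(2.60000 − 2.50000) / (-0.32629 − 0.00769) = 2.60000 − (-0.03263)/(-0.33398) = 2.50230

2.502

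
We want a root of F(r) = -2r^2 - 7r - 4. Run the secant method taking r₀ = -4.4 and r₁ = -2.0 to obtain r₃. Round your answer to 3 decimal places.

-3.184

F(-4.4) = -11.92000, F(-2.0) = 2.00000
r₂ = -2.00000 − 2.00000·(-2.00000 − (-4.40000)) / (2.00000 − (-11.92000)) = -2.00000 − (4.80000)/(13.92000) = -2.34483
F(-2.34483) = 1.41736
r₃ = -2.34483 − 1.41736·(-2.34483 − (-2.00000)) / (1.41736 − 2.00000) = -2.34483 − (-0.48874)/(-0.58264) = -3.18367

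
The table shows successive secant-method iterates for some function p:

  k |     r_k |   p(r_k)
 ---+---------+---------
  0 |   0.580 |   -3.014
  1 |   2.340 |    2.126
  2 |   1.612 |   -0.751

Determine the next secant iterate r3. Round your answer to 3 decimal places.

1.802

r3 = 1.612 − (-0.751)·(1.612 − 2.340) / (-0.751 − 2.126)
   = 1.612 − (0.54673)/(-2.87700) = 1.80203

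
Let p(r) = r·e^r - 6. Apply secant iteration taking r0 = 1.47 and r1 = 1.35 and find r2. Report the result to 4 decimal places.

p(1.47) = 0.393376, p(1.35) = -0.792476
r2 = 1.350000 − (-0.792476)·(1.350000 − 1.470000) / (-0.792476 − 0.393376) = 1.350000 − (0.095097)/(-1.185851) = 1.430193

1.4302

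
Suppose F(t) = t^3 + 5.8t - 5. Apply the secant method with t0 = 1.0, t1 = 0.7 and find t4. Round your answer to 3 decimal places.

0.780

F(1.0) = 1.80000, F(0.7) = -0.59700
t2 = 0.70000 − (-0.59700)·(0.70000 − 1.00000) / (-0.59700 − 1.80000) = 0.70000 − (0.17910)/(-2.39700) = 0.77472
F(0.77472) = -0.04166
t3 = 0.77472 − (-0.04166)·(0.77472 − 0.70000) / (-0.04166 − (-0.59700)) = 0.77472 − (-0.00311)/(0.55534) = 0.78032
F(0.78032) = 0.00102
t4 = 0.78032 − 0.00102·(0.78032 − 0.77472) / (0.00102 − (-0.04166)) = 0.78032 − (0.00001)/(0.04267) = 0.78019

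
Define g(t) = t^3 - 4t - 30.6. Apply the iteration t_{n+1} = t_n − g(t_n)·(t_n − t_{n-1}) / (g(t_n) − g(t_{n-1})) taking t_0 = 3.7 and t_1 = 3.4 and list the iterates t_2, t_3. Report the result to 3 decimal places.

g(3.7) = 5.25300, g(3.4) = -4.89600
t_2 = 3.40000 − (-4.89600)·(3.40000 − 3.70000) / (-4.89600 − 5.25300) = 3.40000 − (1.46880)/(-10.14900) = 3.54472
g(3.54472) = -0.23921
t_3 = 3.54472 − (-0.23921)·(3.54472 − 3.40000) / (-0.23921 − (-4.89600)) = 3.54472 − (-0.03462)/(4.65679) = 3.55216

3.545, 3.552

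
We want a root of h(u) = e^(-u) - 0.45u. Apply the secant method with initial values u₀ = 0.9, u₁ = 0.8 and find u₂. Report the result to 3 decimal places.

0.902

h(0.9) = 0.00157, h(0.8) = 0.08933
u₂ = 0.80000 − 0.08933·(0.80000 − 0.90000) / (0.08933 − 0.00157) = 0.80000 − (-0.00893)/(0.08776) = 0.90179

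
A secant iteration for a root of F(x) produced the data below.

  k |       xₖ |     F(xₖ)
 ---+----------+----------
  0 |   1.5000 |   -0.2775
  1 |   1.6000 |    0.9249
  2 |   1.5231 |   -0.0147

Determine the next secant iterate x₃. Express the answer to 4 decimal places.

1.5243

x₃ = 1.5231 − (-0.0147)·(1.5231 − 1.6000) / (-0.0147 − 0.9249)
   = 1.5231 − (0.001130)/(-0.939600) = 1.524303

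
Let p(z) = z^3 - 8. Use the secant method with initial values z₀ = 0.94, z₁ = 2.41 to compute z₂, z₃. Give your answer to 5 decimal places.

p(0.94) = -7.1694160, p(2.41) = 5.9975210
z₂ = 2.4100000 − 5.9975210·(2.4100000 − 0.9400000) / (5.9975210 − (-7.1694160)) = 2.4100000 − (8.8163559)/(13.1669370) = 1.7404171
p(1.7404171) = -2.7281867
z₃ = 1.7404171 − (-2.7281867)·(1.7404171 − 2.4100000) / (-2.7281867 − 5.9975210) = 1.7404171 − (1.8267471)/(-8.7257077) = 1.9497694

1.74042, 1.94977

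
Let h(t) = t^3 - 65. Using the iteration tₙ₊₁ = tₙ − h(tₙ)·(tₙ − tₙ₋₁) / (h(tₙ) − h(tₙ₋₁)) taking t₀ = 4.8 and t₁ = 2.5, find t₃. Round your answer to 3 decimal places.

h(4.8) = 45.59200, h(2.5) = -49.37500
t₂ = 2.50000 − (-49.37500)·(2.50000 − 4.80000) / (-49.37500 − 45.59200) = 2.50000 − (113.56250)/(-94.96700) = 3.69581
h(3.69581) = -14.51888
t₃ = 3.69581 − (-14.51888)·(3.69581 − 2.50000) / (-14.51888 − (-49.37500)) = 3.69581 − (-17.36183)/(34.85612) = 4.19391

4.194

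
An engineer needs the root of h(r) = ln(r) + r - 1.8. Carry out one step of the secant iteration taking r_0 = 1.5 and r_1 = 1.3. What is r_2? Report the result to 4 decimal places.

1.4385

h(1.5) = 0.105465, h(1.3) = -0.237636
r_2 = 1.300000 − (-0.237636)·(1.300000 − 1.500000) / (-0.237636 − 0.105465) = 1.300000 − (0.047527)/(-0.343101) = 1.438522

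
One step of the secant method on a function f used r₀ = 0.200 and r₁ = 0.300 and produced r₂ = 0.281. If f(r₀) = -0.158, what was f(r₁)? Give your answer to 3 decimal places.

The secant line through (0.200, -0.158) and (0.300, f(r₁)) crosses zero at r₂ = 0.281.
So (0.200, -0.158), (0.300, f(r₁)), (0.281, 0) are collinear:
f(r₁) = -0.158 · (0.300 − 0.281) / (0.200 − 0.281) = -0.158 · (0.01900)/(-0.08100) = 0.03706

0.037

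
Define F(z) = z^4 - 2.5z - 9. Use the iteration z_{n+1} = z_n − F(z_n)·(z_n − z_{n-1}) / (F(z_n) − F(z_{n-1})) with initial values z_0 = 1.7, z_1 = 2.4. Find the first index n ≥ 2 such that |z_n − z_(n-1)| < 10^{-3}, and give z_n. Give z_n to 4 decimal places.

n = 6, z_n = 1.9281

F(1.7) = -4.897900, F(2.4) = 18.177600
z_2 = 2.400000 − 18.177600·(0.700000)/(23.075500) = 1.848579;  |Δ| = 0.551421
F(1.848579) = -1.943893
z_3 = 1.848579 − (-1.943893)·(-0.551421)/(-20.121493) = 1.901850;  |Δ| = 0.053272
F(1.901850) = -0.671684
z_4 = 1.901850 − (-0.671684)·(0.053272)/(1.272209) = 1.929976;  |Δ| = 0.028126
F(1.929976) = 0.049251
z_5 = 1.929976 − 0.049251·(0.028126)/(0.720935) = 1.928055;  |Δ| = 0.001921
F(1.928055) = -0.001114
z_6 = 1.928055 − (-0.001114)·(-0.001921)/(-0.050365) = 1.928097;  |Δ| = 0.000042
|z_6 − z_5| = 0.000042 < 10^{-3}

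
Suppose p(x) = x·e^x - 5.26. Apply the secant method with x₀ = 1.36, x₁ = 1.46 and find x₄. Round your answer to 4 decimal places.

1.3558

p(1.36) = 0.038823, p(1.46) = 1.026701
x₂ = 1.460000 − 1.026701·(1.460000 − 1.360000) / (1.026701 − 0.038823) = 1.460000 − (0.102670)/(0.987878) = 1.356070
p(1.356070) = 0.002788
x₃ = 1.356070 − 0.002788·(1.356070 − 1.460000) / (0.002788 − 1.026701) = 1.356070 − (-0.000290)/(-1.023913) = 1.355787
p(1.355787) = 0.000201
x₄ = 1.355787 − 0.000201·(1.355787 − 1.356070) / (0.000201 − 0.002788) = 1.355787 − (0.000000)/(-0.002587) = 1.355765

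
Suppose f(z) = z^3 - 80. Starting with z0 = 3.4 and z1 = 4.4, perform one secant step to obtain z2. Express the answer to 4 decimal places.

4.2870

f(3.4) = -40.696000, f(4.4) = 5.184000
z2 = 4.400000 − 5.184000·(4.400000 − 3.400000) / (5.184000 − (-40.696000)) = 4.400000 − (5.184000)/(45.880000) = 4.287010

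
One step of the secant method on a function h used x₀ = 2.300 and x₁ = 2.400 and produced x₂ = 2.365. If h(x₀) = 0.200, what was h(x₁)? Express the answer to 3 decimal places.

-0.108

The secant line through (2.300, 0.200) and (2.400, h(x₁)) crosses zero at x₂ = 2.365.
So (2.300, 0.200), (2.400, h(x₁)), (2.365, 0) are collinear:
h(x₁) = 0.200 · (2.400 − 2.365) / (2.300 − 2.365) = 0.200 · (0.03500)/(-0.06500) = -0.10769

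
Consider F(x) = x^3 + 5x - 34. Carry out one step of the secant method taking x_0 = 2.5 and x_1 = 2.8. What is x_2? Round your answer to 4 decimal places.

F(2.5) = -5.875000, F(2.8) = 1.952000
x_2 = 2.800000 − 1.952000·(2.800000 − 2.500000) / (1.952000 − (-5.875000)) = 2.800000 − (0.585600)/(7.827000) = 2.725182

2.7252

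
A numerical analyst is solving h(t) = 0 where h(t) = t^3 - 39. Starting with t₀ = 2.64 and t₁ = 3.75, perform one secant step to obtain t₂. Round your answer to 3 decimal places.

h(2.64) = -20.60026, h(3.75) = 13.73438
t₂ = 3.75000 − 13.73438·(3.75000 − 2.64000) / (13.73438 − (-20.60026)) = 3.75000 − (15.24516)/(34.33463) = 3.30598

3.306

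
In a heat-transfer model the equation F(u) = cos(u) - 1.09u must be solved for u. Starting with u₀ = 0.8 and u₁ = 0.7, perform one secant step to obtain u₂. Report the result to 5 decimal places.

0.70104

F(0.8) = -0.1752933, F(0.7) = 0.0018422
u₂ = 0.7000000 − 0.0018422·(0.7000000 − 0.8000000) / (0.0018422 − (-0.1752933)) = 0.7000000 − (-0.0001842)/(0.1771355) = 0.7010400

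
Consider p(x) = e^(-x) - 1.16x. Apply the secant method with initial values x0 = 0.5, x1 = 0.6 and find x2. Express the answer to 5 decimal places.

0.51527

p(0.5) = 0.0265307, p(0.6) = -0.1471884
x2 = 0.6000000 − (-0.1471884)·(0.6000000 − 0.5000000) / (-0.1471884 − 0.0265307) = 0.6000000 − (-0.0147188)/(-0.1737190) = 0.5152722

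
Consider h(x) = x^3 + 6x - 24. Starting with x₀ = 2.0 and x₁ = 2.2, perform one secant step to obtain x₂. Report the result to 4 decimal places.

h(2.0) = -4.000000, h(2.2) = -0.152000
x₂ = 2.200000 − (-0.152000)·(2.200000 − 2.000000) / (-0.152000 − (-4.000000)) = 2.200000 − (-0.030400)/(3.848000) = 2.207900

2.2079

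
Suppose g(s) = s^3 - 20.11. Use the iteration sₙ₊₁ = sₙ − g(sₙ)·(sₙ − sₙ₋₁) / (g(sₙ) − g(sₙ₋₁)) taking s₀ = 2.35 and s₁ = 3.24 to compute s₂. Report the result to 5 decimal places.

2.65177

g(2.35) = -7.1321250, g(3.24) = 13.9022240
s₂ = 3.2400000 − 13.9022240·(3.2400000 − 2.3500000) / (13.9022240 − (-7.1321250)) = 3.2400000 − (12.3729794)/(21.0343490) = 2.6517727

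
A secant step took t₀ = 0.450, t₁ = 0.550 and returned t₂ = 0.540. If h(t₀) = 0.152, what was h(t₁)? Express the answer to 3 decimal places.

The secant line through (0.450, 0.152) and (0.550, h(t₁)) crosses zero at t₂ = 0.540.
So (0.450, 0.152), (0.550, h(t₁)), (0.540, 0) are collinear:
h(t₁) = 0.152 · (0.550 − 0.540) / (0.450 − 0.540) = 0.152 · (0.01000)/(-0.09000) = -0.01689

-0.017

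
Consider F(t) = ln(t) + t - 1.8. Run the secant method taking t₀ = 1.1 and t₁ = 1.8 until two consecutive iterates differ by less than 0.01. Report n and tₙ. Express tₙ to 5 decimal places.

F(1.1) = -0.6046898, F(1.8) = 0.5877867
t₂ = 1.8000000 − 0.5877867·(0.7000000)/(1.1924765) = 1.4549612;  |Δ| = 0.3450388
F(1.4549612) = 0.0299404
t₃ = 1.4549612 − 0.0299404·(-0.3450388)/(-0.5578462) = 1.4364425;  |Δ| = 0.0185187
F(1.4364425) = -0.0013880
t₄ = 1.4364425 − (-0.0013880)·(-0.0185187)/(-0.0313284) = 1.4372629;  |Δ| = 0.0008205
|t₄ − t₃| = 0.0008205 < 0.01

n = 4, tₙ = 1.43726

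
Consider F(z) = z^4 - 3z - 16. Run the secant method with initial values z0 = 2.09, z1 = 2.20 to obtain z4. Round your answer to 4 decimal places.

2.1788

F(2.09) = -3.189702, F(2.20) = 0.825600
z2 = 2.200000 − 0.825600·(2.200000 − 2.090000) / (0.825600 − (-3.189702)) = 2.200000 − (0.090816)/(4.015302) = 2.177383
F(2.177383) = -0.055117
z3 = 2.177383 − (-0.055117)·(2.177383 − 2.200000) / (-0.055117 − 0.825600) = 2.177383 − (0.001247)/(-0.880717) = 2.178798
F(2.178798) = -0.000860
z4 = 2.178798 − (-0.000860)·(2.178798 − 2.177383) / (-0.000860 − (-0.055117)) = 2.178798 − (-0.000001)/(0.054257) = 2.178820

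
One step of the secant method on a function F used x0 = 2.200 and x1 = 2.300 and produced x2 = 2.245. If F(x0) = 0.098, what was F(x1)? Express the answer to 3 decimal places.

The secant line through (2.200, 0.098) and (2.300, F(x1)) crosses zero at x2 = 2.245.
So (2.200, 0.098), (2.300, F(x1)), (2.245, 0) are collinear:
F(x1) = 0.098 · (2.300 − 2.245) / (2.200 − 2.245) = 0.098 · (0.05500)/(-0.04500) = -0.11978

-0.120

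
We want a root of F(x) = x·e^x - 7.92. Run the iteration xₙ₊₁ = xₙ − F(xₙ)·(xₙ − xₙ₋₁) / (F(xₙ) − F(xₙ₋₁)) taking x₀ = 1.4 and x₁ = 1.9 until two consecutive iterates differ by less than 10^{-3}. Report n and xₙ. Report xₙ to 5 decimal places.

n = 5, xₙ = 1.59962

F(1.4) = -2.2427200, F(1.9) = 4.7831994
x₂ = 1.9000000 − 4.7831994·(0.5000000)/(7.0259195) = 1.5596033;  |Δ| = 0.3403967
F(1.5596033) = -0.5010702
x₃ = 1.5596033 − (-0.5010702)·(-0.3403967)/(-5.2842696) = 1.5918807;  |Δ| = 0.0322774
F(1.5918807) = -0.0991213
x₄ = 1.5918807 − (-0.0991213)·(0.0322774)/(0.4019489) = 1.5998404;  |Δ| = 0.0079597
F(1.5998404) = 0.0027969
x₅ = 1.5998404 − 0.0027969·(0.0079597)/(0.1019182) = 1.5996220;  |Δ| = 0.0002184
|x₅ − x₄| = 0.0002184 < 10^{-3}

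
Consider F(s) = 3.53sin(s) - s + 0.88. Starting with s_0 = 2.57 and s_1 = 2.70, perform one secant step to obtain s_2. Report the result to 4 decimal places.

F(2.57) = 0.219632, F(2.70) = -0.311349
s_2 = 2.700000 − (-0.311349)·(2.700000 − 2.570000) / (-0.311349 − 0.219632) = 2.700000 − (-0.040475)/(-0.530981) = 2.623772

2.6238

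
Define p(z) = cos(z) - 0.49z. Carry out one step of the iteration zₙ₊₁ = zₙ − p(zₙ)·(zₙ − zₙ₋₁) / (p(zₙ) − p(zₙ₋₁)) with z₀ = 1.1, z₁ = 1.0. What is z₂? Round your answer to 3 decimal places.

p(1.1) = -0.08540, p(1.0) = 0.05030
z₂ = 1.00000 − 0.05030·(1.00000 − 1.10000) / (0.05030 − (-0.08540)) = 1.00000 − (-0.00503)/(0.13571) = 1.03707

1.037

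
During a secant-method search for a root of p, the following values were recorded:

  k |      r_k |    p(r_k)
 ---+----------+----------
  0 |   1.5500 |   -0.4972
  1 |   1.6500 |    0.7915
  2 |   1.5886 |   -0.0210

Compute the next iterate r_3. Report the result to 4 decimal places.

r_3 = 1.5886 − (-0.0210)·(1.5886 − 1.6500) / (-0.0210 − 0.7915)
   = 1.5886 − (0.001289)/(-0.812500) = 1.590187

1.5902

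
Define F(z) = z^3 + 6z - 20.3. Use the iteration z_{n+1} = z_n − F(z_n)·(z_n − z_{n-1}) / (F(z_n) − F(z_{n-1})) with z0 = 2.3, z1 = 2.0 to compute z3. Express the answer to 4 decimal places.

2.0166

F(2.3) = 5.667000, F(2.0) = -0.300000
z2 = 2.000000 − (-0.300000)·(2.000000 − 2.300000) / (-0.300000 − 5.667000) = 2.000000 − (0.090000)/(-5.967000) = 2.015083
F(2.015083) = -0.027138
z3 = 2.015083 − (-0.027138)·(2.015083 − 2.000000) / (-0.027138 − (-0.300000)) = 2.015083 − (-0.000409)/(0.272862) = 2.016583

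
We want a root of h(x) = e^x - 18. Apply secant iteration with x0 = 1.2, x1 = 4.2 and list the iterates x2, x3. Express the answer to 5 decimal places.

h(1.2) = -14.6798831, h(4.2) = 48.6863310
x2 = 4.2000000 − 48.6863310·(4.2000000 − 1.2000000) / (48.6863310 − (-14.6798831)) = 4.2000000 − (146.0589931)/(63.3662141) = 1.8950021
h(1.8950021) = -11.3474379
x3 = 1.8950021 − (-11.3474379)·(1.8950021 − 4.2000000) / (-11.3474379 − 48.6863310) = 1.8950021 − (26.1558210)/(-60.0337689) = 2.3306872

1.89500, 2.33069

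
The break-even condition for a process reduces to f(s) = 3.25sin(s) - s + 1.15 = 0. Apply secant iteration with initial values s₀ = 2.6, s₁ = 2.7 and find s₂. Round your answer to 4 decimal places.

2.6583

f(2.6) = 0.225379, f(2.7) = -0.161015
s₂ = 2.700000 − (-0.161015)·(2.700000 − 2.600000) / (-0.161015 − 0.225379) = 2.700000 − (-0.016102)/(-0.386395) = 2.658329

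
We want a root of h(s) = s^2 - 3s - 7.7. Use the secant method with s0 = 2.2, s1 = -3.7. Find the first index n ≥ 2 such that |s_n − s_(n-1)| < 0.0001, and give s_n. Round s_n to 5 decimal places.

h(2.2) = -9.4600000, h(-3.7) = 17.0900000
s2 = -3.7000000 − 17.0900000·(-5.9000000)/(26.5500000) = 0.0977778;  |Δ| = 3.7977778
h(0.0977778) = -7.9837728
s3 = 0.0977778 − (-7.9837728)·(3.7977778)/(-25.0737728) = -1.1114776;  |Δ| = 1.2092554
h(-1.1114776) = -3.1301847
s4 = -1.1114776 − (-3.1301847)·(-1.2092554)/(4.8535882) = -1.8913527;  |Δ| = 0.7798751
h(-1.8913527) = 1.5512734
s5 = -1.8913527 − 1.5512734·(-0.7798751)/(4.6814581) = -1.6329291;  |Δ| = 0.2584237
h(-1.6329291) = -0.1347554
s6 = -1.6329291 − (-0.1347554)·(0.2584237)/(-1.6860288) = -1.6535835;  |Δ| = 0.0206544
h(-1.6535835) = -0.0049110
s7 = -1.6535835 − (-0.0049110)·(-0.0206544)/(0.1298444) = -1.6543647;  |Δ| = 0.0007812
h(-1.6543647) = 0.0000167
s8 = -1.6543647 − 0.0000167·(-0.0007812)/(0.0049277) = -1.6543621;  |Δ| = 0.0000027
|s8 − s7| = 0.0000027 < 0.0001

n = 8, s_n = -1.65436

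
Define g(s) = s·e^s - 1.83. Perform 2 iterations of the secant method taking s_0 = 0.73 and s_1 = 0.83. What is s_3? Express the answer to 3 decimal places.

0.812

g(0.73) = -0.31519, g(0.83) = 0.07345
s_2 = 0.83000 − 0.07345·(0.83000 − 0.73000) / (0.07345 − (-0.31519)) = 0.83000 − (0.00735)/(0.38865) = 0.81110
g(0.81110) = -0.00472
s_3 = 0.81110 − (-0.00472)·(0.81110 − 0.83000) / (-0.00472 − 0.07345) = 0.81110 − (0.00009)/(-0.07817) = 0.81224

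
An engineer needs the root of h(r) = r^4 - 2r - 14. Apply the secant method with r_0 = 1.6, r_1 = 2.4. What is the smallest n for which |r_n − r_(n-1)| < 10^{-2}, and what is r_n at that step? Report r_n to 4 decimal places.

h(1.6) = -10.646400, h(2.4) = 14.377600
r_2 = 2.400000 − 14.377600·(0.800000)/(25.024000) = 1.940358;  |Δ| = 0.459642
h(1.940358) = -3.705571
r_3 = 1.940358 − (-3.705571)·(-0.459642)/(-18.083171) = 2.034547;  |Δ| = 0.094189
h(2.034547) = -0.934613
r_4 = 2.034547 − (-0.934613)·(0.094189)/(2.770958) = 2.066316;  |Δ| = 0.031769
h(2.066316) = 0.097378
r_5 = 2.066316 − 0.097378·(0.031769)/(1.031991) = 2.063318;  |Δ| = 0.002998
|r_5 − r_4| = 0.002998 < 10^{-2}

n = 5, r_n = 2.0633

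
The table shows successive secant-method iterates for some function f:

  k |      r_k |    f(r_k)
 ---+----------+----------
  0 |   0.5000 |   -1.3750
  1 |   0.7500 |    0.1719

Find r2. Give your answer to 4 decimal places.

r2 = 0.7500 − 0.1719·(0.7500 − 0.5000) / (0.1719 − (-1.3750))
   = 0.7500 − (0.042975)/(1.546900) = 0.722219

0.7222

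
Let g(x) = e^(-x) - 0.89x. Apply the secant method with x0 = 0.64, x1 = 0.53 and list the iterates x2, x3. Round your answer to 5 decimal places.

0.61077, 0.61032

g(0.64) = -0.0423076, g(0.53) = 0.1169050
x2 = 0.5300000 − 0.1169050·(0.5300000 − 0.6400000) / (0.1169050 − (-0.0423076)) = 0.5300000 − (-0.0128595)/(0.1592125) = 0.6107697
g(0.6107697) = -0.0006522
x3 = 0.6107697 − (-0.0006522)·(0.6107697 − 0.5300000) / (-0.0006522 − 0.1169050) = 0.6107697 − (-0.0000527)/(-0.1175572) = 0.6103216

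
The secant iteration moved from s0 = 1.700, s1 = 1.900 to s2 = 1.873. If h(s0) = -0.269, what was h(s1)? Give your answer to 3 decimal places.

The secant line through (1.700, -0.269) and (1.900, h(s1)) crosses zero at s2 = 1.873.
So (1.700, -0.269), (1.900, h(s1)), (1.873, 0) are collinear:
h(s1) = -0.269 · (1.900 − 1.873) / (1.700 − 1.873) = -0.269 · (0.02700)/(-0.17300) = 0.04198

0.042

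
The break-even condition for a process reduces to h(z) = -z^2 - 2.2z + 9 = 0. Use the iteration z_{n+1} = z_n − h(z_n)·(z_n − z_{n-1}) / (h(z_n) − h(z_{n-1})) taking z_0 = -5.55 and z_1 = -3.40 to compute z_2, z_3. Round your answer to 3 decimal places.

h(-5.55) = -9.59250, h(-3.40) = 4.92000
z_2 = -3.40000 − 4.92000·(-3.40000 − (-5.55000)) / (4.92000 − (-9.59250)) = -3.40000 − (10.57800)/(14.51250) = -4.12889
h(-4.12889) = 1.03583
z_3 = -4.12889 − 1.03583·(-4.12889 − (-3.40000)) / (1.03583 − 4.92000) = -4.12889 − (-0.75501)/(-3.88417) = -4.32327

-4.129, -4.323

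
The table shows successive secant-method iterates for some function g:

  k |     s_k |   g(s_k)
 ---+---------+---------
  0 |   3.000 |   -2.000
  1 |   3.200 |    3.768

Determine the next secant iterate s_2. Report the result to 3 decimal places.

3.069

s_2 = 3.200 − 3.768·(3.200 − 3.000) / (3.768 − (-2.000))
   = 3.200 − (0.75360)/(5.76800) = 3.06935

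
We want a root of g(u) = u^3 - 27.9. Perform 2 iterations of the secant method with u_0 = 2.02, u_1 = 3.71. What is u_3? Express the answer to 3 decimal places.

g(2.02) = -19.65759, g(3.71) = 23.16481
u_2 = 3.71000 − 23.16481·(3.71000 − 2.02000) / (23.16481 − (-19.65759)) = 3.71000 − (39.14853)/(42.82240) = 2.79579
g(2.79579) = -6.04679
u_3 = 2.79579 − (-6.04679)·(2.79579 − 3.71000) / (-6.04679 − 23.16481) = 2.79579 − (5.52802)/(-29.21161) = 2.98503

2.985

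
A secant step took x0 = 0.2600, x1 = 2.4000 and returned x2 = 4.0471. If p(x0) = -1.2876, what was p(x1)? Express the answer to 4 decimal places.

The secant line through (0.2600, -1.2876) and (2.4000, p(x1)) crosses zero at x2 = 4.0471.
So (0.2600, -1.2876), (2.4000, p(x1)), (4.0471, 0) are collinear:
p(x1) = -1.2876 · (2.4000 − 4.0471) / (0.2600 − 4.0471) = -1.2876 · (-1.647100)/(-3.787100) = -0.560008

-0.5600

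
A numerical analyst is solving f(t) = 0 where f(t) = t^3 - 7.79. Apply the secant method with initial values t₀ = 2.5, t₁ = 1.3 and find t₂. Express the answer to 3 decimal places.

1.800

f(2.5) = 7.83500, f(1.3) = -5.59300
t₂ = 1.30000 − (-5.59300)·(1.30000 − 2.50000) / (-5.59300 − 7.83500) = 1.30000 − (6.71160)/(-13.42800) = 1.79982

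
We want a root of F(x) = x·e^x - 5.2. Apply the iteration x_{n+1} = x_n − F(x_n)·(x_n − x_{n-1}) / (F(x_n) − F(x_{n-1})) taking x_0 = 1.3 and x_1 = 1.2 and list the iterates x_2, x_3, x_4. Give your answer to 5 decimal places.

1.35470, 1.34856, 1.34917

F(1.3) = -0.4299143, F(1.2) = -1.2158597
x_2 = 1.2000000 − (-1.2158597)·(1.2000000 − 1.3000000) / (-1.2158597 − (-0.4299143)) = 1.2000000 − (0.1215860)/(-0.7859454) = 1.3547003
F(1.3547003) = 0.0502753
x_3 = 1.3547003 − 0.0502753·(1.3547003 − 1.2000000) / (0.0502753 − (-1.2158597)) = 1.3547003 − (0.0077776)/(1.2661350) = 1.3485575
F(1.3485575) = -0.0055384
x_4 = 1.3485575 − (-0.0055384)·(1.3485575 − 1.3547003) / (-0.0055384 − 0.0502753) = 1.3485575 − (0.0000340)/(-0.0558137) = 1.3491670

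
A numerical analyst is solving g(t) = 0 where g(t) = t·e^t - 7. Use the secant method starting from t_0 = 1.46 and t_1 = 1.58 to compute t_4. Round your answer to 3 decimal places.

g(1.46) = -0.71330, g(1.58) = 0.67083
t_2 = 1.58000 − 0.67083·(1.58000 − 1.46000) / (0.67083 − (-0.71330)) = 1.58000 − (0.08050)/(1.38413) = 1.52184
g(1.52184) = -0.02898
t_3 = 1.52184 − (-0.02898)·(1.52184 − 1.58000) / (-0.02898 − 0.67083) = 1.52184 − (0.00169)/(-0.69981) = 1.52425
g(1.52425) = -0.00111
t_4 = 1.52425 − (-0.00111)·(1.52425 − 1.52184) / (-0.00111 − (-0.02898)) = 1.52425 − (0.00000)/(0.02787) = 1.52435

1.524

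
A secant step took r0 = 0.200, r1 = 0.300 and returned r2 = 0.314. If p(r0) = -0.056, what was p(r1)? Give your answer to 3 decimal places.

-0.007

The secant line through (0.200, -0.056) and (0.300, p(r1)) crosses zero at r2 = 0.314.
So (0.200, -0.056), (0.300, p(r1)), (0.314, 0) are collinear:
p(r1) = -0.056 · (0.300 − 0.314) / (0.200 − 0.314) = -0.056 · (-0.01400)/(-0.11400) = -0.00688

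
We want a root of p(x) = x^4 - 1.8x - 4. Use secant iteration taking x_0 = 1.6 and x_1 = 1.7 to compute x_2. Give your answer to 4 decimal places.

p(1.6) = -0.326400, p(1.7) = 1.292100
x_2 = 1.700000 − 1.292100·(1.700000 − 1.600000) / (1.292100 − (-0.326400)) = 1.700000 − (0.129210)/(1.618500) = 1.620167

1.6202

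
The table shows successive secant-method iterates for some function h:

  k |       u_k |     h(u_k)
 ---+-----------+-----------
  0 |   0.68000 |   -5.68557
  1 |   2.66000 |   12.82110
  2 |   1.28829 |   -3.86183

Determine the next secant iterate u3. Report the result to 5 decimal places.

1.60582

u3 = 1.28829 − (-3.86183)·(1.28829 − 2.66000) / (-3.86183 − 12.82110)
   = 1.28829 − (5.2973108)/(-16.6829300) = 1.6058188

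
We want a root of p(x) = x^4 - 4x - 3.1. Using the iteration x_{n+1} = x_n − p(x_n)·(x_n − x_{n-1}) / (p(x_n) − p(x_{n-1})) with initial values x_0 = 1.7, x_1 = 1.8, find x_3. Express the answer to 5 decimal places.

p(1.7) = -1.5479000, p(1.8) = 0.1976000
x_2 = 1.8000000 − 0.1976000·(1.8000000 − 1.7000000) / (0.1976000 − (-1.5479000)) = 1.8000000 − (0.0197600)/(1.7455000) = 1.7886795
p(1.7886795) = -0.0187225
x_3 = 1.7886795 − (-0.0187225)·(1.7886795 − 1.8000000) / (-0.0187225 − 0.1976000) = 1.7886795 − (0.0002119)/(-0.2163225) = 1.7896592

1.78966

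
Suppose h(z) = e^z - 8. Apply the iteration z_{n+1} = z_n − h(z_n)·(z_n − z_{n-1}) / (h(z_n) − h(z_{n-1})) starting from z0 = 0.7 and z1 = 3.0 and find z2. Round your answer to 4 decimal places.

h(0.7) = -5.986247, h(3.0) = 12.085537
z2 = 3.000000 − 12.085537·(3.000000 − 0.700000) / (12.085537 − (-5.986247)) = 3.000000 − (27.796735)/(18.071784) = 1.461871

1.4619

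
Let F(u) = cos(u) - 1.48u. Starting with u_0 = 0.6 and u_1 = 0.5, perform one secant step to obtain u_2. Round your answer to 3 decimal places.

0.569

F(0.6) = -0.06266, F(0.5) = 0.13758
u_2 = 0.50000 − 0.13758·(0.50000 − 0.60000) / (0.13758 − (-0.06266)) = 0.50000 − (-0.01376)/(0.20025) = 0.56871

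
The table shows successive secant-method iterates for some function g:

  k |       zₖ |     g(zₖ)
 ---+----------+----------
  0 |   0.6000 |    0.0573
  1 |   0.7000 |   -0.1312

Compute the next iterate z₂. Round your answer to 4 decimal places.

0.6304

z₂ = 0.7000 − (-0.1312)·(0.7000 − 0.6000) / (-0.1312 − 0.0573)
   = 0.7000 − (-0.013120)/(-0.188500) = 0.630398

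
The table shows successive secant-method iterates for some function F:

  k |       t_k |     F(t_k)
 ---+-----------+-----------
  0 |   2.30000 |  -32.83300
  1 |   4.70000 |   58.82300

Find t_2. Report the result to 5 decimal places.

t_2 = 4.70000 − 58.82300·(4.70000 − 2.30000) / (58.82300 − (-32.83300))
   = 4.70000 − (141.1752000)/(91.6560000) = 3.1597277

3.15973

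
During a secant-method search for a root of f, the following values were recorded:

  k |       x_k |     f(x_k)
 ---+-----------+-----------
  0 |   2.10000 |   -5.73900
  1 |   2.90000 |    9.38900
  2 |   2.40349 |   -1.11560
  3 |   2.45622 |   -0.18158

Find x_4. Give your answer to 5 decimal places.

2.46647

x_4 = 2.45622 − (-0.18158)·(2.45622 − 2.40349) / (-0.18158 − (-1.11560))
   = 2.45622 − (-0.0095747)/(0.9340200) = 2.4664711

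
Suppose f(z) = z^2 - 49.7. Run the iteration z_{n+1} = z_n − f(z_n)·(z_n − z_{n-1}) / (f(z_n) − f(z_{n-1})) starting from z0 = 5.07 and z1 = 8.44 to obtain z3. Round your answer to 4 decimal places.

f(5.07) = -23.995100, f(8.44) = 21.533600
z2 = 8.440000 − 21.533600·(8.440000 − 5.070000) / (21.533600 − (-23.995100)) = 8.440000 − (72.568232)/(45.528700) = 6.846099
f(6.846099) = -2.830926
z3 = 6.846099 − (-2.830926)·(6.846099 − 8.440000) / (-2.830926 − 21.533600) = 6.846099 − (4.512215)/(-24.364526) = 7.031295

7.0313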